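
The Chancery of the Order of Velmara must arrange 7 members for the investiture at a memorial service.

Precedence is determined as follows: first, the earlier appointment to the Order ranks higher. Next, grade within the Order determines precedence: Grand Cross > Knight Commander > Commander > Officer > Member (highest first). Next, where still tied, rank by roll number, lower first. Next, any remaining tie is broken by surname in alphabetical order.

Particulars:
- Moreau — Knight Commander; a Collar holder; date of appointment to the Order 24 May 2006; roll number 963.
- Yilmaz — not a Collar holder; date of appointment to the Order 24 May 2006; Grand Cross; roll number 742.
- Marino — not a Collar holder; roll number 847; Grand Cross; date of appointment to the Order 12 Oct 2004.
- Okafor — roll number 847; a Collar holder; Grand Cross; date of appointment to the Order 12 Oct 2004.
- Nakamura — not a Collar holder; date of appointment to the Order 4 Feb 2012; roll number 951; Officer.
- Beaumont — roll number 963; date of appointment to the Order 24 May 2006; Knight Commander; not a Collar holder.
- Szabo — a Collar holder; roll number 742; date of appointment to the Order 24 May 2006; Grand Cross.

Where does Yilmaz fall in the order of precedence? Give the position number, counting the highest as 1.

4

By date of appointment to the Order (earlier first): Marino and Okafor (both 12 Oct 2004); then Szabo, Yilmaz, Beaumont and Moreau (each 24 May 2006); then Nakamura (4 Feb 2012).
Marino and Okafor are each Grand Cross, so the next rule applies.
Marino and Okafor both have roll number 847, so the next rule applies.
Among Marino and Okafor, alphabetically by surname: Marino before Okafor.
Among Szabo, Yilmaz, Beaumont and Moreau, by grade within the Order: Szabo and Yilmaz (Grand Cross) before Beaumont and Moreau (Knight Commander).
Szabo and Yilmaz both have roll number 742, so the next rule applies.
Among Szabo and Yilmaz, alphabetically by surname: Szabo before Yilmaz.
Beaumont and Moreau both have roll number 963, so the next rule applies.
Among Beaumont and Moreau, alphabetically by surname: Beaumont before Moreau.
Order: Marino, Okafor, Szabo, Yilmaz, Beaumont, Moreau, Nakamura. So position 4.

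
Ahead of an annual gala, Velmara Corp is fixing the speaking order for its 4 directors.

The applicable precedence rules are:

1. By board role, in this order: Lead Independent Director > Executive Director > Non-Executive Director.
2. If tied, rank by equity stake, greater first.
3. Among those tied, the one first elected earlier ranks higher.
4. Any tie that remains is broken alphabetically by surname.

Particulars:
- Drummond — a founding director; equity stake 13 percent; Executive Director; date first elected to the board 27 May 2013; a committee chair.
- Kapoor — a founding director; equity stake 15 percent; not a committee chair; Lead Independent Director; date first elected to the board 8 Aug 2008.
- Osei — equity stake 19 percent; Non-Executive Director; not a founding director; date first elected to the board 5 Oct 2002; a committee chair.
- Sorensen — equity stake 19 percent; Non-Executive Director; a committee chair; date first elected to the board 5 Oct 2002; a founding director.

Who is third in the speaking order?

By board role: Kapoor (Lead Independent Director); then Drummond (Executive Director); then Osei and Sorensen (Non-Executive Director).
Osei and Sorensen both have equity stake 19 percent, so the next rule applies.
Osei and Sorensen both have date first elected to the board 5 Oct 2002, so the next rule applies.
Among Osei and Sorensen, alphabetically by surname: Osei before Sorensen.
Order: Kapoor, Drummond, Osei, Sorensen.

Osei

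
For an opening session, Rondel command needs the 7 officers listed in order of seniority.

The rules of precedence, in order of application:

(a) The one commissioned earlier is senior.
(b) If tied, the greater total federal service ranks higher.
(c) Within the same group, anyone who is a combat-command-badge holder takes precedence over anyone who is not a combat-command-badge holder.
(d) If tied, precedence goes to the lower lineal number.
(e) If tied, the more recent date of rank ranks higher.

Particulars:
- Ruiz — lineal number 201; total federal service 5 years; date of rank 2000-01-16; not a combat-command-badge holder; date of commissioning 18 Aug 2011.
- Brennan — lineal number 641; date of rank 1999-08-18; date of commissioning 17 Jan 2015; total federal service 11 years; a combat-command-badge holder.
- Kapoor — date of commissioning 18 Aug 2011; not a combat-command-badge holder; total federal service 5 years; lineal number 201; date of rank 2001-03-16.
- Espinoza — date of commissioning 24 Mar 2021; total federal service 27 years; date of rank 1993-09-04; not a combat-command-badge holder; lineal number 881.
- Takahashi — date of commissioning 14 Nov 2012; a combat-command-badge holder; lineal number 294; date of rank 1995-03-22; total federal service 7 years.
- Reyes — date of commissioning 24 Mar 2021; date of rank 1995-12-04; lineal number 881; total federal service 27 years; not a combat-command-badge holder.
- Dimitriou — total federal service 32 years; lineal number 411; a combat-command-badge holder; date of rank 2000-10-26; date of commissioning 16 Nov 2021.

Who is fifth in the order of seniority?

Reyes

By date of commissioning (earlier first): Kapoor and Ruiz (both 18 Aug 2011); then Takahashi (14 Nov 2012); then Brennan (17 Jan 2015); then Reyes and Espinoza (both 24 Mar 2021); then Dimitriou (16 Nov 2021).
Kapoor and Ruiz both have total federal service 5 years, so the next rule applies.
Kapoor and Ruiz are each not a combat-command-badge holder, so the next rule applies.
Kapoor and Ruiz both have lineal number 201, so the next rule applies.
Among Kapoor and Ruiz, by date of rank (later first): Kapoor (2001-03-16) before Ruiz (2000-01-16).
Reyes and Espinoza both have total federal service 27 years, so the next rule applies.
Reyes and Espinoza are each not a combat-command-badge holder, so the next rule applies.
Reyes and Espinoza both have lineal number 881, so the next rule applies.
Among Reyes and Espinoza, by date of rank (later first): Reyes (1995-12-04) before Espinoza (1993-09-04).
Order: Kapoor, Ruiz, Takahashi, Brennan, Reyes, Espinoza, Dimitriou.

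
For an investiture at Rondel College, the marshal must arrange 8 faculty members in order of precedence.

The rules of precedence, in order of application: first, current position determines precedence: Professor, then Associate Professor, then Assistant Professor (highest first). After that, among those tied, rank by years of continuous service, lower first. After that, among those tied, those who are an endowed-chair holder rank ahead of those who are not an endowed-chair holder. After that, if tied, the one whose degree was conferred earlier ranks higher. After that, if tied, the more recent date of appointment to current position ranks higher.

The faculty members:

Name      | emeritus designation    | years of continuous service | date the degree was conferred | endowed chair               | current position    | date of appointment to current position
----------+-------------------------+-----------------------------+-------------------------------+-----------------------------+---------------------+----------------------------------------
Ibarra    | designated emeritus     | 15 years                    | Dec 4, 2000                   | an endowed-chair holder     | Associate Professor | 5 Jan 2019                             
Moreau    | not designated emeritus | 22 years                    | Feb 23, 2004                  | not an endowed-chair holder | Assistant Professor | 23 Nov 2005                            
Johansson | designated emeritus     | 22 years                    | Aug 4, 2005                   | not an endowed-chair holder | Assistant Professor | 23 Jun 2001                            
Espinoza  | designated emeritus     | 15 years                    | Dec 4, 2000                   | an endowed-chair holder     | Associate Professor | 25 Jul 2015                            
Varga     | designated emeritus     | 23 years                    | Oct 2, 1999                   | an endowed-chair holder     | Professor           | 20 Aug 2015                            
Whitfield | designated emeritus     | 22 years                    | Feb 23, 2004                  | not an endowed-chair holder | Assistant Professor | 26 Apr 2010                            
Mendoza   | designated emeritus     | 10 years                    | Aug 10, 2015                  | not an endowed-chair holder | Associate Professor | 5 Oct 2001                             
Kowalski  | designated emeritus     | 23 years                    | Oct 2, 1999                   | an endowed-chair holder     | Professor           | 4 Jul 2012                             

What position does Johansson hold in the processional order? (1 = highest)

8

By current position: Varga and Kowalski (Professor); then Mendoza, Ibarra and Espinoza (Associate Professor); then Whitfield, Moreau and Johansson (Assistant Professor).
Varga and Kowalski both have years of continuous service 23 years, so the next rule applies.
Varga and Kowalski are each an endowed-chair holder, so the next rule applies.
Varga and Kowalski both have date the degree was conferred Oct 2, 1999, so the next rule applies.
Among Varga and Kowalski, by date of appointment to current position (later first): Varga (20 Aug 2015) before Kowalski (4 Jul 2012).
Among Mendoza, Ibarra and Espinoza, by years of continuous service (lower first): Mendoza (10 years) before Ibarra and Espinoza (15 years).
Ibarra and Espinoza are each an endowed-chair holder, so the next rule applies.
Ibarra and Espinoza both have date the degree was conferred Dec 4, 2000, so the next rule applies.
Among Ibarra and Espinoza, by date of appointment to current position (later first): Ibarra (5 Jan 2019) before Espinoza (25 Jul 2015).
Whitfield, Moreau and Johansson all have years of continuous service 22 years, so the next rule applies.
Whitfield, Moreau and Johansson are each not an endowed-chair holder, so the next rule applies.
Among Whitfield, Moreau and Johansson, by date the degree was conferred (earlier first): Whitfield and Moreau (Feb 23, 2004) before Johansson (Aug 4, 2005).
Among Whitfield and Moreau, by date of appointment to current position (later first): Whitfield (26 Apr 2010) before Moreau (23 Nov 2005).
Order: Varga, Kowalski, Mendoza, Ibarra, Espinoza, Whitfield, Moreau, Johansson. So position 8.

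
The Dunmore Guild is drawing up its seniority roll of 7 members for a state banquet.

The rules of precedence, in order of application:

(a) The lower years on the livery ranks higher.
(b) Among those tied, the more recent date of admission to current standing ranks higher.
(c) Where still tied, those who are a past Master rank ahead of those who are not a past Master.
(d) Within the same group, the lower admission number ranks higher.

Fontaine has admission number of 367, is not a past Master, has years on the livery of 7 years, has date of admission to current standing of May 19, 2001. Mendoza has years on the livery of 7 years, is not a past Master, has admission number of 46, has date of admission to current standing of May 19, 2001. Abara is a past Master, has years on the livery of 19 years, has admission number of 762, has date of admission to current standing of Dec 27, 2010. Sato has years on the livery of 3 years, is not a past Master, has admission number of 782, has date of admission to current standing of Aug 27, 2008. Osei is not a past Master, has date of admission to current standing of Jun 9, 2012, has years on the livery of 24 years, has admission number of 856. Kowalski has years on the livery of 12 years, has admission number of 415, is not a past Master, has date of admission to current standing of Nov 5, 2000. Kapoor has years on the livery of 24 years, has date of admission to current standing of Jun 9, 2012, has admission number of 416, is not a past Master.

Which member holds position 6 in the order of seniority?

Kapoor

By years on the livery (lower first): Sato (3 years); then Mendoza and Fontaine (both 7 years); then Kowalski (12 years); then Abara (19 years); then Kapoor and Osei (both 24 years).
Mendoza and Fontaine both have date of admission to current standing May 19, 2001, so the next rule applies.
Mendoza and Fontaine are each not a past Master, so the next rule applies.
Among Mendoza and Fontaine, by admission number (lower first): Mendoza (46) before Fontaine (367).
Kapoor and Osei both have date of admission to current standing Jun 9, 2012, so the next rule applies.
Kapoor and Osei are each not a past Master, so the next rule applies.
Among Kapoor and Osei, by admission number (lower first): Kapoor (416) before Osei (856).
Order: Sato, Mendoza, Fontaine, Kowalski, Abara, Kapoor, Osei.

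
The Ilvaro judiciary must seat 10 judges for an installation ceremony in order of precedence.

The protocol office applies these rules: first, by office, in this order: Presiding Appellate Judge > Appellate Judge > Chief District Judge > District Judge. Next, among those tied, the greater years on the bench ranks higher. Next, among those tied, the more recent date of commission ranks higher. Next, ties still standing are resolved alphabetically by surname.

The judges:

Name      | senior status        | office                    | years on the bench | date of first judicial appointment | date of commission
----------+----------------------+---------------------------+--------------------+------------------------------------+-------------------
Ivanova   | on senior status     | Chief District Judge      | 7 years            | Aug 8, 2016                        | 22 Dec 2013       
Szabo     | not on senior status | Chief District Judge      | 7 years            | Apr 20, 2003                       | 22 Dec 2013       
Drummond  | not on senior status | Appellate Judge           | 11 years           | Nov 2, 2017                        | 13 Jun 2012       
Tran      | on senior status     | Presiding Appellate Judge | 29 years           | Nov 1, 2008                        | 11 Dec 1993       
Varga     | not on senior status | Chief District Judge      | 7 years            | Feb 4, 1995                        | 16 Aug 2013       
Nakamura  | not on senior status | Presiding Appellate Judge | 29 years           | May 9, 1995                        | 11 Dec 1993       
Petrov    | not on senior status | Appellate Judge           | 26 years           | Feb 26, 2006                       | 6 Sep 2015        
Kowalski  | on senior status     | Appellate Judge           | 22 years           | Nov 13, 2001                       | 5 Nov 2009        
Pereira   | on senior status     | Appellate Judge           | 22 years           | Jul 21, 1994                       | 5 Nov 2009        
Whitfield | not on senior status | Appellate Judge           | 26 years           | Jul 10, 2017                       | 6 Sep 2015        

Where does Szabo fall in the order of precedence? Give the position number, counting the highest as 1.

By office: Nakamura and Tran (Presiding Appellate Judge); then Petrov, Whitfield, Kowalski, Pereira and Drummond (Appellate Judge); then Ivanova, Szabo and Varga (Chief District Judge).
Nakamura and Tran both have years on the bench 29 years, so the next rule applies.
Nakamura and Tran both have date of commission 11 Dec 1993, so the next rule applies.
Among Nakamura and Tran, alphabetically by surname: Nakamura before Tran.
Among Petrov, Whitfield, Kowalski, Pereira and Drummond, by years on the bench (higher first): Petrov and Whitfield (26 years) before Kowalski and Pereira (22 years) before Drummond (11 years).
Petrov and Whitfield both have date of commission 6 Sep 2015, so the next rule applies.
Among Petrov and Whitfield, alphabetically by surname: Petrov before Whitfield.
Kowalski and Pereira both have date of commission 5 Nov 2009, so the next rule applies.
Among Kowalski and Pereira, alphabetically by surname: Kowalski before Pereira.
Ivanova, Szabo and Varga all have years on the bench 7 years, so the next rule applies.
Among Ivanova, Szabo and Varga, by date of commission (later first): Ivanova and Szabo (22 Dec 2013) before Varga (16 Aug 2013).
Among Ivanova and Szabo, alphabetically by surname: Ivanova before Szabo.
Order: Nakamura, Tran, Petrov, Whitfield, Kowalski, Pereira, Drummond, Ivanova, Szabo, Varga. So position 9.

9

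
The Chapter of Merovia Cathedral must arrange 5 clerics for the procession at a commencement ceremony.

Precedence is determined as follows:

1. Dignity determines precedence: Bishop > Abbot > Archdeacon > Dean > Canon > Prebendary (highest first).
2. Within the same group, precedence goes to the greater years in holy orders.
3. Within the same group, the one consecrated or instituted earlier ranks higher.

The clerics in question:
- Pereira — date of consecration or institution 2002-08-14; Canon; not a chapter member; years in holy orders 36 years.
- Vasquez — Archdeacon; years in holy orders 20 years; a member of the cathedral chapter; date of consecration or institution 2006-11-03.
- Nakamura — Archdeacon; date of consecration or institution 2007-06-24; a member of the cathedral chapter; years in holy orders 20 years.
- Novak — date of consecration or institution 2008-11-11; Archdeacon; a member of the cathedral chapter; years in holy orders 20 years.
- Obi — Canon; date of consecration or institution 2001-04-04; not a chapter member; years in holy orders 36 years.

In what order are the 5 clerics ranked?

Vasquez, Nakamura, Novak, Obi, Pereira

By dignity: Vasquez, Nakamura and Novak (Archdeacon); then Obi and Pereira (Canon).
Vasquez, Nakamura and Novak all have years in holy orders 20 years, so the next rule applies.
Among Vasquez, Nakamura and Novak, by date of consecration or institution (earlier first): Vasquez (2006-11-03) before Nakamura (2007-06-24) before Novak (2008-11-11).
Obi and Pereira both have years in holy orders 36 years, so the next rule applies.
Among Obi and Pereira, by date of consecration or institution (earlier first): Obi (2001-04-04) before Pereira (2002-08-14).
Full order: Vasquez, Nakamura, Novak, Obi, Pereira.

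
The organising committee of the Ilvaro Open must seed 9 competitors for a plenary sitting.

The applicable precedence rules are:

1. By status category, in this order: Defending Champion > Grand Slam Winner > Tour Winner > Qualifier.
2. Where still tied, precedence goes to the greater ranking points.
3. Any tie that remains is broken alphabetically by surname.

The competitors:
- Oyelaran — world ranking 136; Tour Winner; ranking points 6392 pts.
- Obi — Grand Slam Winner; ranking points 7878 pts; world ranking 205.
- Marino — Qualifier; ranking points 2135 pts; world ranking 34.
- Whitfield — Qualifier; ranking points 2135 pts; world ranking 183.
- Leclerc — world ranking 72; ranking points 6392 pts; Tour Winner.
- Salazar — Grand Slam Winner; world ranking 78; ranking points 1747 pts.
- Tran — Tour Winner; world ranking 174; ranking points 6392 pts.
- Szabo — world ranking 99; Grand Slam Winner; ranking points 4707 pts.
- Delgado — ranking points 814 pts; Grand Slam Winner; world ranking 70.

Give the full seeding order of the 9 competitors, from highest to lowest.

By status category: Obi, Szabo, Salazar and Delgado (Grand Slam Winner); then Leclerc, Oyelaran and Tran (Tour Winner); then Marino and Whitfield (Qualifier).
Among Obi, Szabo, Salazar and Delgado, by ranking points (higher first): Obi (7878 pts) before Szabo (4707 pts) before Salazar (1747 pts) before Delgado (814 pts).
Leclerc, Oyelaran and Tran all have ranking points 6392 pts, so the next rule applies.
Among Leclerc, Oyelaran and Tran, alphabetically by surname: Leclerc before Oyelaran before Tran.
Marino and Whitfield both have ranking points 2135 pts, so the next rule applies.
Among Marino and Whitfield, alphabetically by surname: Marino before Whitfield.
Full order: Obi, Szabo, Salazar, Delgado, Leclerc, Oyelaran, Tran, Marino, Whitfield.

Obi, Szabo, Salazar, Delgado, Leclerc, Oyelaran, Tran, Marino, Whitfield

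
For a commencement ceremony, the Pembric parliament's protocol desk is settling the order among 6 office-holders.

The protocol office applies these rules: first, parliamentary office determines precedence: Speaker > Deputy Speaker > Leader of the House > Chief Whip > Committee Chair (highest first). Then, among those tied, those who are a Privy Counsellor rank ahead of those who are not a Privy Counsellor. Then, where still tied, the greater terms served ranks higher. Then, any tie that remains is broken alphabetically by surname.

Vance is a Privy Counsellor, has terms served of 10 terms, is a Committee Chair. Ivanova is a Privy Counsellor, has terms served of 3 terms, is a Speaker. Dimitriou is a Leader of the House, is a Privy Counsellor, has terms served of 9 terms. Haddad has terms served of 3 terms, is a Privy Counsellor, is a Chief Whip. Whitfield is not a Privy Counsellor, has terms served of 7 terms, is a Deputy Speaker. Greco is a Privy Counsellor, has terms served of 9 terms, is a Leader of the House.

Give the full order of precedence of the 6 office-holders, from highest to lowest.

By parliamentary office: Ivanova (Speaker); then Whitfield (Deputy Speaker); then Dimitriou and Greco (Leader of the House); then Haddad (Chief Whip); then Vance (Committee Chair).
Dimitriou and Greco are each a Privy Counsellor, so the next rule applies.
Dimitriou and Greco both have terms served 9 terms, so the next rule applies.
Among Dimitriou and Greco, alphabetically by surname: Dimitriou before Greco.
Full order: Ivanova, Whitfield, Dimitriou, Greco, Haddad, Vance.

Ivanova, Whitfield, Dimitriou, Greco, Haddad, Vance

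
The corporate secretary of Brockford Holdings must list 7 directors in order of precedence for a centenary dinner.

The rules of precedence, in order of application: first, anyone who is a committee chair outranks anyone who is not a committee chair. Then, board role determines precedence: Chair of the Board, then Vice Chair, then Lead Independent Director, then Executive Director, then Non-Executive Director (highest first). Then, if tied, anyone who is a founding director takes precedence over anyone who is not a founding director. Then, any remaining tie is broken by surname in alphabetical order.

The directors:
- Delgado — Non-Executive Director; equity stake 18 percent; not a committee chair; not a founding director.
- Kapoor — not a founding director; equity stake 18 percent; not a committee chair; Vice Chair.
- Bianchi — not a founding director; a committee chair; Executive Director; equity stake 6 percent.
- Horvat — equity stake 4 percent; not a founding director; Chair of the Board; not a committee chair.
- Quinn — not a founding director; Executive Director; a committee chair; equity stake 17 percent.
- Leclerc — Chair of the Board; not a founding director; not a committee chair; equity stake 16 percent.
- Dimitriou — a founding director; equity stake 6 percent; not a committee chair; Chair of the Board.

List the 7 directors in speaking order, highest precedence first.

Bianchi, Quinn, Dimitriou, Horvat, Leclerc, Kapoor, Delgado

By the first rule: Bianchi and Quinn (both a committee chair); then Dimitriou, Horvat, Leclerc, Kapoor and Delgado (each not a committee chair).
Bianchi and Quinn are each Executive Director, so the next rule applies.
Bianchi and Quinn are each not a founding director, so the next rule applies.
Among Bianchi and Quinn, alphabetically by surname: Bianchi before Quinn.
Among Dimitriou, Horvat, Leclerc, Kapoor and Delgado, by board role: Dimitriou, Horvat and Leclerc (Chair of the Board) before Kapoor (Vice Chair) before Delgado (Non-Executive Director).
Among Dimitriou, Horvat and Leclerc, a founding director before not a founding director: Dimitriou (a founding director) before Horvat and Leclerc (not a founding director).
Among Horvat and Leclerc, alphabetically by surname: Horvat before Leclerc.
Full order: Bianchi, Quinn, Dimitriou, Horvat, Leclerc, Kapoor, Delgado.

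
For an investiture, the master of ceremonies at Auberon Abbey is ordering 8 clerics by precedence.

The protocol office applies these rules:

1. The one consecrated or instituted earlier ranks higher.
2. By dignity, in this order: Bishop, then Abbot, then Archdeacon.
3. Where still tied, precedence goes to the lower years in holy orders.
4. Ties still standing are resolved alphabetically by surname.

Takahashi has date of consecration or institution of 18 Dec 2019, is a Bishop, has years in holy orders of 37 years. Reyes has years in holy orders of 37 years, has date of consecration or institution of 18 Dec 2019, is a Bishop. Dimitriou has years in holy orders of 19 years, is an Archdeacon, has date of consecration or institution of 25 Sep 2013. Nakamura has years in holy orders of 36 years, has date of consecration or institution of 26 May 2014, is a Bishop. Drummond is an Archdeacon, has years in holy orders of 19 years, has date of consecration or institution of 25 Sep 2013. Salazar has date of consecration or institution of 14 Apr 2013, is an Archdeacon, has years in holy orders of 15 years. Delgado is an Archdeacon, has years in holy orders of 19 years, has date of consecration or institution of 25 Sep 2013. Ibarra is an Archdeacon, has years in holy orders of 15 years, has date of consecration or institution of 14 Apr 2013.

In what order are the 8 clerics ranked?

By date of consecration or institution (earlier first): Ibarra and Salazar (both 14 Apr 2013); then Delgado, Dimitriou and Drummond (each 25 Sep 2013); then Nakamura (26 May 2014); then Reyes and Takahashi (both 18 Dec 2019).
Ibarra and Salazar are each Archdeacon, so the next rule applies.
Ibarra and Salazar both have years in holy orders 15 years, so the next rule applies.
Among Ibarra and Salazar, alphabetically by surname: Ibarra before Salazar.
Delgado, Dimitriou and Drummond are each Archdeacon, so the next rule applies.
Delgado, Dimitriou and Drummond all have years in holy orders 19 years, so the next rule applies.
Among Delgado, Dimitriou and Drummond, alphabetically by surname: Delgado before Dimitriou before Drummond.
Reyes and Takahashi are each Bishop, so the next rule applies.
Reyes and Takahashi both have years in holy orders 37 years, so the next rule applies.
Among Reyes and Takahashi, alphabetically by surname: Reyes before Takahashi.
Full order: Ibarra, Salazar, Delgado, Dimitriou, Drummond, Nakamura, Reyes, Takahashi.

Ibarra, Salazar, Delgado, Dimitriou, Drummond, Nakamura, Reyes, Takahashi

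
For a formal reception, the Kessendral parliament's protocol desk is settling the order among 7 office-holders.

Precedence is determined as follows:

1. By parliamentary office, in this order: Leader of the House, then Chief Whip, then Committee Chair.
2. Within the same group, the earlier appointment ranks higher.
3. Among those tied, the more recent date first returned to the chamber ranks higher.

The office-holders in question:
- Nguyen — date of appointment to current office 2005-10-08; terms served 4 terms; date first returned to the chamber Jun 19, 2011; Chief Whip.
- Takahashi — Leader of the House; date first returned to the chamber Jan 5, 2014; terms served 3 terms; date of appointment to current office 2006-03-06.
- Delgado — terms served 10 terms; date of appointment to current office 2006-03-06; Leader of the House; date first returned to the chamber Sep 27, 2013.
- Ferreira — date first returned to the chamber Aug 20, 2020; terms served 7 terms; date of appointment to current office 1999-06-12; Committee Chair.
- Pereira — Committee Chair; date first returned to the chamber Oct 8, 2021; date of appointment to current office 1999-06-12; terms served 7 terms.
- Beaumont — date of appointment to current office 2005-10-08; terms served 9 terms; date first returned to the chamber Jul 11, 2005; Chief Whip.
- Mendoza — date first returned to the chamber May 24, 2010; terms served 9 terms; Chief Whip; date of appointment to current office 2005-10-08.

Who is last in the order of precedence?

By parliamentary office: Takahashi and Delgado (Leader of the House); then Nguyen, Mendoza and Beaumont (Chief Whip); then Pereira and Ferreira (Committee Chair).
Takahashi and Delgado both have date of appointment to current office 2006-03-06, so the next rule applies.
Among Takahashi and Delgado, by date first returned to the chamber (later first): Takahashi (Jan 5, 2014) before Delgado (Sep 27, 2013).
Nguyen, Mendoza and Beaumont all have date of appointment to current office 2005-10-08, so the next rule applies.
Among Nguyen, Mendoza and Beaumont, by date first returned to the chamber (later first): Nguyen (Jun 19, 2011) before Mendoza (May 24, 2010) before Beaumont (Jul 11, 2005).
Pereira and Ferreira both have date of appointment to current office 1999-06-12, so the next rule applies.
Among Pereira and Ferreira, by date first returned to the chamber (later first): Pereira (Oct 8, 2021) before Ferreira (Aug 20, 2020).
Order: Takahashi, Delgado, Nguyen, Mendoza, Beaumont, Pereira, Ferreira.

Ferreira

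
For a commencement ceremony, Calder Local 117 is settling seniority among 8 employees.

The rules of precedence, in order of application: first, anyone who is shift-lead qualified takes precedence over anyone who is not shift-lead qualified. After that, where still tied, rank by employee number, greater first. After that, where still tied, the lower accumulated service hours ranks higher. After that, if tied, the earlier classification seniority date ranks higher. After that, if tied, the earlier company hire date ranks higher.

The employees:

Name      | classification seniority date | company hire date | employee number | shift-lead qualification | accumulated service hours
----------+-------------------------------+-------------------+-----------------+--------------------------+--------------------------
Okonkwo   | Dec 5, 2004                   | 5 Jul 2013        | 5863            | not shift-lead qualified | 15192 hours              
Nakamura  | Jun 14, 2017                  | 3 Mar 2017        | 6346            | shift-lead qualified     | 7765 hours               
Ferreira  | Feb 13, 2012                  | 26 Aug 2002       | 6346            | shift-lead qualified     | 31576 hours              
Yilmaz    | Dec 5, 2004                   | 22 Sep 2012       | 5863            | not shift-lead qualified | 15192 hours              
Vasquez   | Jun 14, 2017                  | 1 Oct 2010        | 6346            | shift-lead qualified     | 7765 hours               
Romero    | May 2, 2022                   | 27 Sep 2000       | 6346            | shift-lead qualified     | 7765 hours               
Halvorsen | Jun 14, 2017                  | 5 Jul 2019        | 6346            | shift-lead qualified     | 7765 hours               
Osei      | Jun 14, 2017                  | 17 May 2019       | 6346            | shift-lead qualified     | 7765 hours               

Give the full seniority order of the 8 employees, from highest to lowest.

Vasquez, Nakamura, Osei, Halvorsen, Romero, Ferreira, Yilmaz, Okonkwo

By the first rule: Vasquez, Nakamura, Osei, Halvorsen, Romero and Ferreira (each shift-lead qualified); then Yilmaz and Okonkwo (both not shift-lead qualified).
Vasquez, Nakamura, Osei, Halvorsen, Romero and Ferreira all have employee number 6346, so the next rule applies.
Among Vasquez, Nakamura, Osei, Halvorsen, Romero and Ferreira, by accumulated service hours (lower first): Vasquez, Nakamura, Osei, Halvorsen and Romero (7765 hours) before Ferreira (31576 hours).
Among Vasquez, Nakamura, Osei, Halvorsen and Romero, by classification seniority date (earlier first): Vasquez, Nakamura, Osei and Halvorsen (Jun 14, 2017) before Romero (May 2, 2022).
Among Vasquez, Nakamura, Osei and Halvorsen, by company hire date (earlier first): Vasquez (1 Oct 2010) before Nakamura (3 Mar 2017) before Osei (17 May 2019) before Halvorsen (5 Jul 2019).
Yilmaz and Okonkwo both have employee number 5863, so the next rule applies.
Yilmaz and Okonkwo both have accumulated service hours 15192 hours, so the next rule applies.
Yilmaz and Okonkwo both have classification seniority date Dec 5, 2004, so the next rule applies.
Among Yilmaz and Okonkwo, by company hire date (earlier first): Yilmaz (22 Sep 2012) before Okonkwo (5 Jul 2013).
Full order: Vasquez, Nakamura, Osei, Halvorsen, Romero, Ferreira, Yilmaz, Okonkwo.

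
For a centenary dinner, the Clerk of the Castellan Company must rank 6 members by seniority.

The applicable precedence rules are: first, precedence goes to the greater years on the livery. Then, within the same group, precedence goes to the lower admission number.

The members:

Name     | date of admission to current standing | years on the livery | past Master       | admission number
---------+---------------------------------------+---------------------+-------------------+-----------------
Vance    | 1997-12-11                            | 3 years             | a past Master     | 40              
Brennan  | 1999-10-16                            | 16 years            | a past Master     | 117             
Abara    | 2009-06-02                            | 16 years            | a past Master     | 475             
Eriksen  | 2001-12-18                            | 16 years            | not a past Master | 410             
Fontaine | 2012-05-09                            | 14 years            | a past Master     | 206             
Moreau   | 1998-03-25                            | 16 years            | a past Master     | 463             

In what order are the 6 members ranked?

Brennan, Eriksen, Moreau, Abara, Fontaine, Vance

By years on the livery (higher first): Brennan, Eriksen, Moreau and Abara (each 16 years); then Fontaine (14 years); then Vance (3 years).
Among Brennan, Eriksen, Moreau and Abara, by admission number (lower first): Brennan (117) before Eriksen (410) before Moreau (463) before Abara (475).
Full order: Brennan, Eriksen, Moreau, Abara, Fontaine, Vance.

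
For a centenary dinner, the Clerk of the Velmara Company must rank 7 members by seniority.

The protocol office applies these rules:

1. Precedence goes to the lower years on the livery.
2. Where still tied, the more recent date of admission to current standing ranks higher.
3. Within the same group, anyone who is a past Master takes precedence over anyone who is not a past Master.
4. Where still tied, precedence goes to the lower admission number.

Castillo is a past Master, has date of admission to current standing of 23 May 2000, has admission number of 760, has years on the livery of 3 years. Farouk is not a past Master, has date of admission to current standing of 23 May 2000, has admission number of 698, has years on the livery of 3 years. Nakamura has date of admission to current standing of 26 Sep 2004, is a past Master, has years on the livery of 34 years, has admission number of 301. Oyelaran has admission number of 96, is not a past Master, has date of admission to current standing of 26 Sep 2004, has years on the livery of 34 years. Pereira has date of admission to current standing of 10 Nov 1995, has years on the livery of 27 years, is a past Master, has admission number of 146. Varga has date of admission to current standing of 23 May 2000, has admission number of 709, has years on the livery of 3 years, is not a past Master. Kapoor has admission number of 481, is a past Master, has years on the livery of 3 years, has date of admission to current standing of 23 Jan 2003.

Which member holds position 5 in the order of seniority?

Pereira

By years on the livery (lower first): Kapoor, Castillo, Farouk and Varga (each 3 years); then Pereira (27 years); then Nakamura and Oyelaran (both 34 years).
Among Kapoor, Castillo, Farouk and Varga, by date of admission to current standing (later first): Kapoor (23 Jan 2003) before Castillo, Farouk and Varga (23 May 2000).
Among Castillo, Farouk and Varga, a past Master before not a past Master: Castillo (a past Master) before Farouk and Varga (not a past Master).
Among Farouk and Varga, by admission number (lower first): Farouk (698) before Varga (709).
Nakamura and Oyelaran both have date of admission to current standing 26 Sep 2004, so the next rule applies.
Among Nakamura and Oyelaran, a past Master before not a past Master: Nakamura (a past Master) before Oyelaran (not a past Master).
Order: Kapoor, Castillo, Farouk, Varga, Pereira, Nakamura, Oyelaran.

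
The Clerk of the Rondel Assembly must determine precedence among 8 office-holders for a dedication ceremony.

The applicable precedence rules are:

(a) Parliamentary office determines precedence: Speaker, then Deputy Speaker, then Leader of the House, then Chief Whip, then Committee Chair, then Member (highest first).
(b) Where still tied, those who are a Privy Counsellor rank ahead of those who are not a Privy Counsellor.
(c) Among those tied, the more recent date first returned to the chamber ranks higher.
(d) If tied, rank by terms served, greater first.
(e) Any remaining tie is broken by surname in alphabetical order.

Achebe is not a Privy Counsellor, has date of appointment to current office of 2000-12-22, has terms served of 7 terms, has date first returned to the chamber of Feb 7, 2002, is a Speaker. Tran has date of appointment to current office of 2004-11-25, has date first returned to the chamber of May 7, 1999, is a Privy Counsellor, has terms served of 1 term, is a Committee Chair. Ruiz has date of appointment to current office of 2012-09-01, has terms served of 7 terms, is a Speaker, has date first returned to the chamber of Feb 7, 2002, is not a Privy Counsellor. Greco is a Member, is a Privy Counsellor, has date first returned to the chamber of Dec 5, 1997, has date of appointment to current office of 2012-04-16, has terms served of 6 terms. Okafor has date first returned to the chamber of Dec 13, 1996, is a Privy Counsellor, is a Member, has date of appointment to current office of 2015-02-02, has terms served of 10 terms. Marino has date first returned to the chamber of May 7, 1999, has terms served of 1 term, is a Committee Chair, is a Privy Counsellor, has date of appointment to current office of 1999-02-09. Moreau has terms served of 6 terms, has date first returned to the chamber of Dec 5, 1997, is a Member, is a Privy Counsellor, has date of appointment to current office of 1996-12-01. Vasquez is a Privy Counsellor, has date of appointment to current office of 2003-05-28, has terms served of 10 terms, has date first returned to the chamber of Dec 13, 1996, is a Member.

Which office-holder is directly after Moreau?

Okafor

By parliamentary office: Achebe and Ruiz (Speaker); then Marino and Tran (Committee Chair); then Greco, Moreau, Okafor and Vasquez (Member).
Achebe and Ruiz are each not a Privy Counsellor, so the next rule applies.
Achebe and Ruiz both have date first returned to the chamber Feb 7, 2002, so the next rule applies.
Achebe and Ruiz both have terms served 7 terms, so the next rule applies.
Among Achebe and Ruiz, alphabetically by surname: Achebe before Ruiz.
Marino and Tran are each a Privy Counsellor, so the next rule applies.
Marino and Tran both have date first returned to the chamber May 7, 1999, so the next rule applies.
Marino and Tran both have terms served 1 term, so the next rule applies.
Among Marino and Tran, alphabetically by surname: Marino before Tran.
Greco, Moreau, Okafor and Vasquez are each a Privy Counsellor, so the next rule applies.
Among Greco, Moreau, Okafor and Vasquez, by date first returned to the chamber (later first): Greco and Moreau (Dec 5, 1997) before Okafor and Vasquez (Dec 13, 1996).
Greco and Moreau both have terms served 6 terms, so the next rule applies.
Among Greco and Moreau, alphabetically by surname: Greco before Moreau.
Okafor and Vasquez both have terms served 10 terms, so the next rule applies.
Among Okafor and Vasquez, alphabetically by surname: Okafor before Vasquez.
Order: Achebe, Ruiz, Marino, Tran, Greco, Moreau, Okafor, Vasquez.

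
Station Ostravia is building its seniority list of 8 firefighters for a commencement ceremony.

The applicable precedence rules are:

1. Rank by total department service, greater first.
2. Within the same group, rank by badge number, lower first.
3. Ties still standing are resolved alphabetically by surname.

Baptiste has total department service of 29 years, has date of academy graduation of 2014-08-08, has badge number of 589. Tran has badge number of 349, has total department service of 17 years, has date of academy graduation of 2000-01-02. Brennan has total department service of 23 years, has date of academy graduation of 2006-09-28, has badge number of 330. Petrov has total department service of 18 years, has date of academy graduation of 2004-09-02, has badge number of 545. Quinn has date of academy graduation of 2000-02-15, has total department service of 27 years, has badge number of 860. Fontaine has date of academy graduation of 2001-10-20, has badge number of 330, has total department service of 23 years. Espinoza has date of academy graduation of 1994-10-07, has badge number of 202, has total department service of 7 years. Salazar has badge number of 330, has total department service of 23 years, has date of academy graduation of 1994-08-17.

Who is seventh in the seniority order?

Tran

By total department service (higher first): Baptiste (29 years); then Quinn (27 years); then Brennan, Fontaine and Salazar (each 23 years); then Petrov (18 years); then Tran (17 years); then Espinoza (7 years).
Brennan, Fontaine and Salazar all have badge number 330, so the next rule applies.
Among Brennan, Fontaine and Salazar, alphabetically by surname: Brennan before Fontaine before Salazar.
Order: Baptiste, Quinn, Brennan, Fontaine, Salazar, Petrov, Tran, Espinoza.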